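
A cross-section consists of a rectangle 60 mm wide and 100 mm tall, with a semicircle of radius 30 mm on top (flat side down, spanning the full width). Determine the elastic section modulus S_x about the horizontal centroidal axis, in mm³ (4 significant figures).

Decompose the section into non-overlapping parts with the origin at the bottom-left of its bounding rectangle.
Rectangular body: 60 × 100, A = 6 000 mm², y = 50 mm, Ī = 5 000 000 mm⁴.
Semicircular cap: semicircle r = 30, A = 1413.72 mm², y = 112.732 mm, Ī = 88903.1 mm⁴.
Centroid: ȳ = ΣA·y / ΣA = 61.9624 mm.
Transfer each piece to the horizontal centroidal axis using Ī + A·d² with d = y − 61.9624:
  rectangular body: d = -11.9624 mm → contributes +5 858 594 mm⁴
  semicircular cap: d = 50.77 mm → contributes +3 732 889 mm⁴
Total I = 9 591 483 mm⁴.
Extreme fibre distance c = 68.0376 mm; S = I/c = 140 973 mm³.

S_x ≈ 1.410 × 10⁵ mm³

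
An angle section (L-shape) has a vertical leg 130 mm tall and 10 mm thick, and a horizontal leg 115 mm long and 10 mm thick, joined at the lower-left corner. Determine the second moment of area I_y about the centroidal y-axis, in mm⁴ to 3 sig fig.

Split into non-overlapping primitives; take the origin at the lower-left of the bounding box.
Vertical leg: 10 × 130, A = 1 300 mm², x = 5 mm, Ī = 10 833 mm⁴.
Horizontal leg (remainder): 105 × 10, A = 1 050 mm², x = 62.5 mm, Ī = 964 688 mm⁴.
Centroid: x̄ = ΣA·x / ΣA = 30.691 mm.
Transfer each piece to the centroidal y-axis using Ī + A·d² with d = x − 30.691:
  vertical leg: d = -25.691 mm → contributes +868 902 mm⁴
  horizontal leg (remainder): d = 31.809 mm → contributes +2 027 058 mm⁴
Total I = 2 895 960 mm⁴.

I_y ≈ 2.90 × 10⁶ mm⁴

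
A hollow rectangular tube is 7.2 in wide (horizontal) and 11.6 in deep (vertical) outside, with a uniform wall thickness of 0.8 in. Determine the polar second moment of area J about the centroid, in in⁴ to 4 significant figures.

Treat the section as a set of non-overlapping primitives; coordinates are from the bounding-box lower-left.
Outer rectangle: 7.2 × 11.6, A = 83.52 in², y = 5.8 in, Ī = 936.538 in⁴.
Inner void (subtracted): 5.6 × 10, A = 56 in², y = 5.8 in, Ī = 466.667 in⁴.
By symmetry the centroid is at mid-height, ȳ = 5.8 in.
All pieces are centred on the centroidal x-axis, so I = ΣĪ (holes subtracted) = 469.871 in⁴.
Repeating about the centroidal y-axis gives I_y = 214.46 in⁴.
Polar second moment: J = I_x + I_y = 684.331 in⁴.

J ≈ 684.3 in⁴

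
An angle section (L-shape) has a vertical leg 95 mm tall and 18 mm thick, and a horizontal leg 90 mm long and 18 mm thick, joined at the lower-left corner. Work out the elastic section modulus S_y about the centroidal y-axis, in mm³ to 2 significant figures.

Split into non-overlapping primitives; take the origin at the lower-left of the bounding box.
Vertical leg: 18 × 95, A = 1 710 mm², x = 9 mm, Ī = 46 170 mm⁴.
Horizontal leg (remainder): 72 × 18, A = 1 296 mm², x = 54 mm, Ī = 559 872 mm⁴.
Centroid: x̄ = ΣA·x / ΣA = 28.4 mm.
Transfer each piece to the centroidal y-axis using Ī + A·d² with d = x − 28.4:
  vertical leg: d = -19.4 mm → contributes +689 825 mm⁴
  horizontal leg (remainder): d = 25.6 mm → contributes +1 409 139 mm⁴
Total I = 2 098 964 mm⁴.
Extreme fibre distance c = 61.6 mm; S = I/c = 34 075 mm³.

S_y ≈ 3.4 × 10⁴ mm³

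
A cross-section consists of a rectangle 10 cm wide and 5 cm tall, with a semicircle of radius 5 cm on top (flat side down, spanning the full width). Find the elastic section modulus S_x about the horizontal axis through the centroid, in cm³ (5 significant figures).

S_x ≈ 117.56 cm³

Break the section into simple shapes (no overlaps), measuring from the bottom-left corner of the bounding box.
Rectangular body: 10 × 5, A = 50 cm², y = 2.5 cm, Ī = 104.1667 cm⁴.
Semicircular cap: semicircle r = 5, A = 39.26991 cm², y = 7.122066 cm, Ī = 68.5981 cm⁴.
Centroid: ȳ = ΣA·y / ΣA = 4.533251 cm.
Transfer each piece to the horizontal axis through the centroid using Ī + A·d² with d = y − 4.533251:
  rectangular body: d = -2.033251 cm → contributes +310.8721 cm⁴
  semicircular cap: d = 2.588815 cm → contributes +331.7836 cm⁴
Total I = 642.6557 cm⁴.
Extreme fibre distance c = 5.466749 cm; S = I/c = 117.5572 cm³.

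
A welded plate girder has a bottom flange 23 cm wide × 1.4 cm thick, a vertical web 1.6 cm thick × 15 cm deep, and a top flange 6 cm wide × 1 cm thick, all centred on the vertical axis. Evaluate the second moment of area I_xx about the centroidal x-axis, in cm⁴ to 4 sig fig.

Decompose the section into non-overlapping parts with the origin at the bottom-left of its bounding rectangle.
Bottom plate: 23 × 1.4, A = 32.2 cm², y = 0.7 cm, Ī = 5.25933 cm⁴.
Web plate: 1.6 × 15, A = 24 cm², y = 8.9 cm, Ī = 450 cm⁴.
Top plate: 6 × 1, A = 6 cm², y = 16.9 cm, Ī = 0.5 cm⁴.
Centroid: ȳ = ΣA·y / ΣA = 5.42669 cm.
Transfer each piece to the centroidal x-axis using Ī + A·d² with d = y − 5.42669:
  bottom plate: d = -4.72669 cm → contributes +724.658 cm⁴
  web plate: d = 3.47331 cm → contributes +739.533 cm⁴
  top plate: d = 11.4733 cm → contributes +790.321 cm⁴
Total I = 2254.51 cm⁴.

I_xx ≈ 2255 cm⁴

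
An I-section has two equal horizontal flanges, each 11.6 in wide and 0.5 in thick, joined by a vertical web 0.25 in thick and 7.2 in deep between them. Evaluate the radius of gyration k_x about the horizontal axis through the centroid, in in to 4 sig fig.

k_x ≈ 3.665 in

Decompose the section into non-overlapping parts with the origin at the bottom-left of its bounding rectangle.
Bottom flange: 11.6 × 0.5, A = 5.8 in², y = 0.25 in, Ī = 0.120833 in⁴.
Web: 0.25 × 7.2, A = 1.8 in², y = 4.1 in, Ī = 7.776 in⁴.
Top flange: 11.6 × 0.5, A = 5.8 in², y = 7.95 in, Ī = 0.120833 in⁴.
By symmetry the centroid is at mid-height, ȳ = 4.1 in.
Transfer each piece to the horizontal axis through the centroid using Ī + A·d² with d = y − 4.1:
  bottom flange: d = -3.85 in → contributes +86.0913 in⁴
  web: d = 0 in → contributes +7.776 in⁴
  top flange: d = 3.85 in → contributes +86.0913 in⁴
Total I = 179.959 in⁴.
Radius of gyration: k = √(I/A) = √(179.959 / 13.4) = 3.66466 in.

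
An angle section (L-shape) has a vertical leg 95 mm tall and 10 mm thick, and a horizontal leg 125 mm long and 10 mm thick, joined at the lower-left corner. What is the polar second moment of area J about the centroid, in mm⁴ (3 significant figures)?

Treat the section as a set of non-overlapping primitives; coordinates are from the bounding-box lower-left.
Vertical leg: 10 × 95, A = 950 mm², y = 47.5 mm, Ī = 714 479 mm⁴.
Horizontal leg (remainder): 115 × 10, A = 1 150 mm², y = 5 mm, Ī = 9583.3 mm⁴.
Centroid: ȳ = ΣA·y / ΣA = 24.226 mm.
Transfer each piece to the centroidal x-axis using Ī + A·d² with d = y − 24.226:
  vertical leg: d = 23.274 mm → contributes +1 229 066 mm⁴
  horizontal leg (remainder): d = -19.226 mm → contributes +434 677 mm⁴
Total I = 1 663 743 mm⁴.
For the y-axis: x̄ = 39.226 mm.
Repeating about the centroidal y-axis gives I_y = 3 307 493 mm⁴.
Polar second moment: J = I_x + I_y = 4 971 235 mm⁴.

J ≈ 4.97 × 10⁶ mm⁴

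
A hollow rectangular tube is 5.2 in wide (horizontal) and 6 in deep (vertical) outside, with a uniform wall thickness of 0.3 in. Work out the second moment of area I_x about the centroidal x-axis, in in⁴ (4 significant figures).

I_x ≈ 33.24 in⁴

Split into non-overlapping primitives; take the origin at the lower-left of the bounding box.
Outer rectangle: 5.2 × 6, A = 31.2 in², y = 3 in, Ī = 93.6 in⁴.
Inner void (subtracted): 4.6 × 5.4, A = 24.84 in², y = 3 in, Ī = 60.3612 in⁴.
By symmetry the centroid is at mid-height, ȳ = 3 in.
All pieces are centred on the centroidal x-axis, so I = ΣĪ (holes subtracted) = 33.2388 in⁴.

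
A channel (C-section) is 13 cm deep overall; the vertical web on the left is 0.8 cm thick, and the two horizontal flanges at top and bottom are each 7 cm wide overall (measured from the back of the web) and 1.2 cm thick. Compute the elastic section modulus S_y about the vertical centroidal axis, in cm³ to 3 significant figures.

S_y ≈ 27.1 cm³

Treat the section as a set of non-overlapping primitives; coordinates are from the bounding-box lower-left.
Web: 0.8 × 13, A = 10.4 cm², x = 0.4 cm, Ī = 0.55467 cm⁴.
Top flange (beyond web): 6.2 × 1.2, A = 7.44 cm², x = 3.9 cm, Ī = 23.833 cm⁴.
Bottom flange (beyond web): 6.2 × 1.2, A = 7.44 cm², x = 3.9 cm, Ī = 23.833 cm⁴.
Centroid: x̄ = ΣA·x / ΣA = 2.4601 cm.
Transfer each piece to the vertical centroidal axis using Ī + A·d² with d = x − 2.4601:
  web: d = -2.0601 cm → contributes +44.694 cm⁴
  top flange (beyond web): d = 1.4399 cm → contributes +39.258 cm⁴
  bottom flange (beyond web): d = 1.4399 cm → contributes +39.258 cm⁴
Total I = 123.21 cm⁴.
Extreme fibre distance c = 4.5399 cm; S = I/c = 27.139 cm³.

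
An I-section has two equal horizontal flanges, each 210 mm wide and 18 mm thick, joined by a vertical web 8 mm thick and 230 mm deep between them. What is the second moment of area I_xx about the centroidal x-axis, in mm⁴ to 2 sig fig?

I_xx ≈ 1.2 × 10⁸ mm⁴

Treat the section as a set of non-overlapping primitives; coordinates are from the bounding-box lower-left.
Bottom flange: 210 × 18, A = 3 780 mm², y = 9 mm, Ī = 102 060 mm⁴.
Web: 8 × 230, A = 1 840 mm², y = 133 mm, Ī = 8 111 333 mm⁴.
Top flange: 210 × 18, A = 3 780 mm², y = 257 mm, Ī = 102 060 mm⁴.
By symmetry the centroid is at mid-height, ȳ = 133 mm.
Transfer each piece to the centroidal x-axis using Ī + A·d² with d = y − 133:
  bottom flange: d = -124 mm → contributes +58 223 340 mm⁴
  web: d = 0 mm → contributes +8 111 333 mm⁴
  top flange: d = 124 mm → contributes +58 223 340 mm⁴
Total I = 124 558 013 mm⁴.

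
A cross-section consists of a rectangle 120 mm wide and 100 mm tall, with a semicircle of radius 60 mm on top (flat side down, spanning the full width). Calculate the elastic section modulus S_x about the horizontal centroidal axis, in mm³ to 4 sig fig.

Treat the section as a set of non-overlapping primitives; coordinates are from the bounding-box lower-left.
Rectangular body: 120 × 100, A = 12 000 mm², y = 50 mm, Ī = 10 000 000 mm⁴.
Semicircular cap: semicircle r = 60, A = 5654.87 mm², y = 125.465 mm, Ī = 1 422 450 mm⁴.
Centroid: ȳ = ΣA·y / ΣA = 74.1714 mm.
Transfer each piece to the horizontal centroidal axis using Ī + A·d² with d = y − 74.1714:
  rectangular body: d = -24.1714 mm → contributes +17 011 095 mm⁴
  semicircular cap: d = 51.2934 mm → contributes +16 300 456 mm⁴
Total I = 33 311 551 mm⁴.
Extreme fibre distance c = 85.8286 mm; S = I/c = 388 117 mm³.

S_x ≈ 3.881 × 10⁵ mm³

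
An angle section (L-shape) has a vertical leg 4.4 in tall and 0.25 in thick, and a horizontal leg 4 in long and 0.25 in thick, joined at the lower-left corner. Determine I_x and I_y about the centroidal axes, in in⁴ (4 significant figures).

I_x ≈ 3.959 in⁴, I_y ≈ 3.129 in⁴

Split into non-overlapping primitives; take the origin at the lower-left of the bounding box.
Vertical leg: 0.25 × 4.4, A = 1.1 in², y = 2.2 in, Ī = 1.77467 in⁴.
Horizontal leg (remainder): 3.75 × 0.25, A = 0.9375 in², y = 0.125 in, Ī = 0.00488281 in⁴.
Centroid: ȳ = ΣA·y / ΣA = 1.24525 in.
Transfer each piece to the centroidal x-axis using Ī + A·d² with d = y − 1.24525:
  vertical leg: d = 0.954755 in → contributes +2.77738 in⁴
  horizontal leg (remainder): d = -1.12025 in → contributes +1.1814 in⁴
Total I = 3.95878 in⁴.
For the y-axis: x̄ = 1.04525 in.
Repeating about the centroidal y-axis gives I_y = 3.1289 in⁴.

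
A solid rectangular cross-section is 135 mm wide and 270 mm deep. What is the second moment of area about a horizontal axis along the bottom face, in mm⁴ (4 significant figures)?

I_base ≈ 8.857 × 10⁸ mm⁴

The section: 135 × 270, A = 36 450 mm², y = 135 mm, Ī = 221 433 750 mm⁴.
Transfer it to a horizontal axis along the bottom face using Ī + A·d² with d = y − 0:
  the section: d = 135 mm → contributes +885 735 000 mm⁴
Total I = 885 735 000 mm⁴.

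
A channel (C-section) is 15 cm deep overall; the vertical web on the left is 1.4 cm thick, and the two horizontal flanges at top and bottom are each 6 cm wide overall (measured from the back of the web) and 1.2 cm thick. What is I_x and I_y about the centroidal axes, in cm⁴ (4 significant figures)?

Decompose the section into non-overlapping parts with the origin at the bottom-left of its bounding rectangle.
Web: 1.4 × 15, A = 21 cm², y = 7.5 cm, Ī = 393.75 cm⁴.
Top flange (beyond web): 4.6 × 1.2, A = 5.52 cm², y = 14.4 cm, Ī = 0.6624 cm⁴.
Bottom flange (beyond web): 4.6 × 1.2, A = 5.52 cm², y = 0.6 cm, Ī = 0.6624 cm⁴.
By symmetry the centroid is at mid-height, ȳ = 7.5 cm.
Transfer each piece to the centroidal x-axis using Ī + A·d² with d = y − 7.5:
  web: d = 0 cm → contributes +393.75 cm⁴
  top flange (beyond web): d = 6.9 cm → contributes +263.47 cm⁴
  bottom flange (beyond web): d = -6.9 cm → contributes +263.47 cm⁴
Total I = 920.689 cm⁴.
For the y-axis: x̄ = 1.73371 cm.
Repeating about the centroidal y-axis gives I_y = 88.0208 cm⁴.

I_x ≈ 920.7 cm⁴, I_y ≈ 88.02 cm⁴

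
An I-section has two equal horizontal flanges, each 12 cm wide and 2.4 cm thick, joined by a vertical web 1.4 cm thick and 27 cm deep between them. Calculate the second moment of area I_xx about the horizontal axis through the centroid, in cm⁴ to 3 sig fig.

I_xx ≈ 1.48 × 10⁴ cm⁴

Treat the section as a set of non-overlapping primitives; coordinates are from the bounding-box lower-left.
Bottom flange: 12 × 2.4, A = 28.8 cm², y = 1.2 cm, Ī = 13.824 cm⁴.
Web: 1.4 × 27, A = 37.8 cm², y = 15.9 cm, Ī = 2296.4 cm⁴.
Top flange: 12 × 2.4, A = 28.8 cm², y = 30.6 cm, Ī = 13.824 cm⁴.
By symmetry the centroid is at mid-height, ȳ = 15.9 cm.
Transfer each piece to the horizontal axis through the centroid using Ī + A·d² with d = y − 15.9:
  bottom flange: d = -14.7 cm → contributes +6237.2 cm⁴
  web: d = 0 cm → contributes +2296.4 cm⁴
  top flange: d = 14.7 cm → contributes +6237.2 cm⁴
Total I = 14 771 cm⁴.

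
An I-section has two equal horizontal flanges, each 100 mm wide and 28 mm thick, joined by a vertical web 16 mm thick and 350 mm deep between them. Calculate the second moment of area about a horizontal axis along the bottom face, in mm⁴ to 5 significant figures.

I_base ≈ 7.1911 × 10⁸ mm⁴

Split into non-overlapping primitives; take the origin at the lower-left of the bounding box.
Bottom flange: 100 × 28, A = 2 800 mm², y = 14 mm, Ī = 182933.3 mm⁴.
Web: 16 × 350, A = 5 600 mm², y = 203 mm, Ī = 57 166 667 mm⁴.
Top flange: 100 × 28, A = 2 800 mm², y = 392 mm, Ī = 182933.3 mm⁴.
Transfer each piece to the bottom edge using Ī + A·d² with d = y − 0:
  bottom flange: d = 14 mm → contributes +731733.3 mm⁴
  web: d = 203 mm → contributes +287 937 067 mm⁴
  top flange: d = 392 mm → contributes +430 442 133 mm⁴
Total I = 719 110 933 mm⁴.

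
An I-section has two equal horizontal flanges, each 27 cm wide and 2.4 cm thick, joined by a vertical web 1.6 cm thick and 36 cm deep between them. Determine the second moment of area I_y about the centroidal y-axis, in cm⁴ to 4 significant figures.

I_y ≈ 7885 cm⁴

Break the section into simple shapes (no overlaps), measuring from the bottom-left corner of the bounding box.
Bottom flange: 27 × 2.4, A = 64.8 cm², x = 13.5 cm, Ī = 3936.6 cm⁴.
Web: 1.6 × 36, A = 57.6 cm², x = 13.5 cm, Ī = 12.288 cm⁴.
Top flange: 27 × 2.4, A = 64.8 cm², x = 13.5 cm, Ī = 3936.6 cm⁴.
By symmetry the centroid is at mid-width, x̄ = 13.5 cm.
All pieces are centred on the centroidal y-axis, so I = ΣĪ = 7885.49 cm⁴.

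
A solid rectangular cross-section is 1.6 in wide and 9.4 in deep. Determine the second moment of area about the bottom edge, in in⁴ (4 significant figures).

I_base ≈ 443.0 in⁴

The section: 1.6 × 9.4, A = 15.04 in², y = 4.7 in, Ī = 110.745 in⁴.
Transfer it to the bottom edge using Ī + A·d² with d = y − 0:
  the section: d = 4.7 in → contributes +442.978 in⁴
Total I = 442.978 in⁴.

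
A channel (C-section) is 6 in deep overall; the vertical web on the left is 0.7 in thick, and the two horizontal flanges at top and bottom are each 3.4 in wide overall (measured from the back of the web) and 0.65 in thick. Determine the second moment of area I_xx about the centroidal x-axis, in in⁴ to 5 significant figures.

Decompose the section into non-overlapping parts with the origin at the bottom-left of its bounding rectangle.
Web: 0.7 × 6, A = 4.2 in², y = 3 in, Ī = 12.6 in⁴.
Top flange (beyond web): 2.7 × 0.65, A = 1.755 in², y = 5.675 in, Ī = 0.06179063 in⁴.
Bottom flange (beyond web): 2.7 × 0.65, A = 1.755 in², y = 0.325 in, Ī = 0.06179063 in⁴.
By symmetry the centroid is at mid-height, ȳ = 3 in.
Transfer each piece to the centroidal x-axis using Ī + A·d² with d = y − 3:
  web: d = 0 in → contributes +12.6 in⁴
  top flange (beyond web): d = 2.675 in → contributes +12.61991 in⁴
  bottom flange (beyond web): d = -2.675 in → contributes +12.61991 in⁴
Total I = 37.83983 in⁴.

I_xx ≈ 37.840 in⁴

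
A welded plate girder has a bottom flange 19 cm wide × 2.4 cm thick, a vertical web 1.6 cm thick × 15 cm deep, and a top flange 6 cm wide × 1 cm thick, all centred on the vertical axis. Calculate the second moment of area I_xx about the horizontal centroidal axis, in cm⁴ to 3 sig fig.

Treat the section as a set of non-overlapping primitives; coordinates are from the bounding-box lower-left.
Bottom plate: 19 × 2.4, A = 45.6 cm², y = 1.2 cm, Ī = 21.888 cm⁴.
Web plate: 1.6 × 15, A = 24 cm², y = 9.9 cm, Ī = 450 cm⁴.
Top plate: 6 × 1, A = 6 cm², y = 17.9 cm, Ī = 0.5 cm⁴.
Centroid: ȳ = ΣA·y / ΣA = 5.2873 cm.
Transfer each piece to the horizontal centroidal axis using Ī + A·d² with d = y − 5.2873:
  bottom plate: d = -4.0873 cm → contributes +783.68 cm⁴
  web plate: d = 4.6127 cm → contributes +960.65 cm⁴
  top plate: d = 12.613 cm → contributes +954.98 cm⁴
Total I = 2699.3 cm⁴.

I_xx ≈ 2700 cm⁴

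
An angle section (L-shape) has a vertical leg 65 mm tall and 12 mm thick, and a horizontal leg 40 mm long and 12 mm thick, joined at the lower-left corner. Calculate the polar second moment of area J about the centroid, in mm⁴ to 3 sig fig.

Decompose the section into non-overlapping parts with the origin at the bottom-left of its bounding rectangle.
Vertical leg: 12 × 65, A = 780 mm², y = 32.5 mm, Ī = 274 625 mm⁴.
Horizontal leg (remainder): 28 × 12, A = 336 mm², y = 6 mm, Ī = 4 032 mm⁴.
Centroid: ȳ = ΣA·y / ΣA = 24.522 mm.
Transfer each piece to the centroidal x-axis using Ī + A·d² with d = y − 24.522:
  vertical leg: d = 7.9785 mm → contributes +324 277 mm⁴
  horizontal leg (remainder): d = -18.522 mm → contributes +119 296 mm⁴
Total I = 443 572 mm⁴.
For the y-axis: x̄ = 12.022 mm.
Repeating about the centroidal y-axis gives I_y = 125 247 mm⁴.
Polar second moment: J = I_x + I_y = 568 820 mm⁴.

J ≈ 5.69 × 10⁵ mm⁴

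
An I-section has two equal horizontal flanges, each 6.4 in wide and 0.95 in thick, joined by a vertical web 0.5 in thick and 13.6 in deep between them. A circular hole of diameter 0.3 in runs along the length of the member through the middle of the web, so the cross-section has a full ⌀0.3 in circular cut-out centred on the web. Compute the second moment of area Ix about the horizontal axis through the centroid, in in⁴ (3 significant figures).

Break the section into simple shapes (no overlaps), measuring from the bottom-left corner of the bounding box.
Bottom flange: 6.4 × 0.95, A = 6.08 in², y = 0.475 in, Ī = 0.45727 in⁴.
Web: 0.5 × 13.6, A = 6.8 in², y = 7.75 in, Ī = 104.81 in⁴.
Top flange: 6.4 × 0.95, A = 6.08 in², y = 15.025 in, Ī = 0.45727 in⁴.
Hole (subtracted): ⌀0.3, A = 0.070686 in², y = 7.75 in, Ī = 0.00039761 in⁴.
By symmetry the centroid is at mid-height, ȳ = 7.75 in.
Transfer each piece to the horizontal axis through the centroid using Ī + A·d² with d = y − 7.75:
  bottom flange: d = -7.275 in → contributes +322.25 in⁴
  web: d = 0 in → contributes +104.81 in⁴
  top flange: d = 7.275 in → contributes +322.25 in⁴
  hole: d = 0 in → contributes −0.00039761 in⁴
Total I = 749.3 in⁴.

Ix ≈ 749 in⁴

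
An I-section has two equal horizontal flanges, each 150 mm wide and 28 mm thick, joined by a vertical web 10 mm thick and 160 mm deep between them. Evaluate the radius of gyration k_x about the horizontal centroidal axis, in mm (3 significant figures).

Break the section into simple shapes (no overlaps), measuring from the bottom-left corner of the bounding box.
Bottom flange: 150 × 28, A = 4 200 mm², y = 14 mm, Ī = 274 400 mm⁴.
Web: 10 × 160, A = 1 600 mm², y = 108 mm, Ī = 3 413 333 mm⁴.
Top flange: 150 × 28, A = 4 200 mm², y = 202 mm, Ī = 274 400 mm⁴.
By symmetry the centroid is at mid-height, ȳ = 108 mm.
Transfer each piece to the horizontal centroidal axis using Ī + A·d² with d = y − 108:
  bottom flange: d = -94 mm → contributes +37 385 600 mm⁴
  web: d = 0 mm → contributes +3 413 333 mm⁴
  top flange: d = 94 mm → contributes +37 385 600 mm⁴
Total I = 78 184 533 mm⁴.
Radius of gyration: k = √(I/A) = √(78 184 533 / 10 000) = 88.422 mm.

k_x ≈ 88.4 mm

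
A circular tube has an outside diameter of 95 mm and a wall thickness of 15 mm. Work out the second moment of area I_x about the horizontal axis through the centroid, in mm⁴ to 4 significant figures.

Break the section into simple shapes (no overlaps), measuring from the bottom-left corner of the bounding box.
Outer circle: ⌀95, A = 7088.22 mm², y = 47.5 mm, Ī = 3 998 198 mm⁴.
Bore (subtracted): ⌀65, A = 3318.31 mm², y = 47.5 mm, Ī = 876 241 mm⁴.
By symmetry the centroid is at mid-height, ȳ = 47.5 mm.
All pieces are centred on the horizontal axis through the centroid, so I = ΣĪ (holes subtracted) = 3 121 958 mm⁴.

I_x ≈ 3.122 × 10⁶ mm⁴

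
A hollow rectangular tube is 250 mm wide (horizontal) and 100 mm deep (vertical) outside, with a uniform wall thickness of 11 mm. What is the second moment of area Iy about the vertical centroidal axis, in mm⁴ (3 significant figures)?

Decompose the section into non-overlapping parts with the origin at the bottom-left of its bounding rectangle.
Outer rectangle: 250 × 100, A = 25 000 mm², x = 125 mm, Ī = 130 208 333 mm⁴.
Inner void (subtracted): 228 × 78, A = 17 784 mm², x = 125 mm, Ī = 77 040 288 mm⁴.
By symmetry the centroid is at mid-width, x̄ = 125 mm.
All pieces are centred on the vertical centroidal axis, so I = ΣĪ (holes subtracted) = 53 168 045 mm⁴.

Iy ≈ 5.32 × 10⁷ mm⁴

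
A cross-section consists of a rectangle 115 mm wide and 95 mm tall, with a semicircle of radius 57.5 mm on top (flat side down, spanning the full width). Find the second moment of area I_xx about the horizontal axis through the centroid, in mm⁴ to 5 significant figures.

Decompose the section into non-overlapping parts with the origin at the bottom-left of its bounding rectangle.
Rectangular body: 115 × 95, A = 10 925 mm², y = 47.5 mm, Ī = 8 216 510 mm⁴.
Semicircular cap: semicircle r = 57.5, A = 5193.445 mm², y = 119.4038 mm, Ī = 1 199 785 mm⁴.
Centroid: ȳ = ΣA·y / ΣA = 70.66776 mm.
Transfer each piece to the horizontal axis through the centroid using Ī + A·d² with d = y − 70.66776:
  rectangular body: d = -23.16776 mm → contributes +14 080 450 mm⁴
  semicircular cap: d = 48.736 mm → contributes +13 535 245 mm⁴
Total I = 27 615 694 mm⁴.

I_xx ≈ 2.7616 × 10⁷ mm⁴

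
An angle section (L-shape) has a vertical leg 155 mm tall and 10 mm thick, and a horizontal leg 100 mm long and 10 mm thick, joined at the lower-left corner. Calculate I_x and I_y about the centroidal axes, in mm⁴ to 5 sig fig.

Split into non-overlapping primitives; take the origin at the lower-left of the bounding box.
Vertical leg: 10 × 155, A = 1 550 mm², y = 77.5 mm, Ī = 3 103 229 mm⁴.
Horizontal leg (remainder): 90 × 10, A = 900 mm², y = 5 mm, Ī = 7 500 mm⁴.
Centroid: ȳ = ΣA·y / ΣA = 50.86735 mm.
Transfer each piece to the centroidal x-axis using Ī + A·d² with d = y − 50.86735:
  vertical leg: d = 26.63265 mm → contributes +4 202 641 mm⁴
  horizontal leg (remainder): d = -45.86735 mm → contributes +1 900 932 mm⁴
Total I = 6 103 574 mm⁴.
For the y-axis: x̄ = 23.36735 mm.
Repeating about the centroidal y-axis gives I_y = 2 043 886 mm⁴.

I_x ≈ 6.1036 × 10⁶ mm⁴, I_y ≈ 2.0439 × 10⁶ mm⁴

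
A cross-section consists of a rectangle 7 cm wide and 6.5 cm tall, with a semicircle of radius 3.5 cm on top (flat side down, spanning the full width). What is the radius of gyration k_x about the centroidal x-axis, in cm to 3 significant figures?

k_x ≈ 2.72 cm

Break the section into simple shapes (no overlaps), measuring from the bottom-left corner of the bounding box.
Rectangular body: 7 × 6.5, A = 45.5 cm², y = 3.25 cm, Ī = 160.2 cm⁴.
Semicircular cap: semicircle r = 3.5, A = 19.242 cm², y = 7.9854 cm, Ī = 16.47 cm⁴.
Centroid: ȳ = ΣA·y / ΣA = 4.6574 cm.
Transfer each piece to the centroidal x-axis using Ī + A·d² with d = y − 4.6574:
  rectangular body: d = -1.4074 cm → contributes +250.33 cm⁴
  semicircular cap: d = 3.328 cm → contributes +229.59 cm⁴
Total I = 479.92 cm⁴.
Radius of gyration: k = √(I/A) = √(479.92 / 64.742) = 2.7226 cm.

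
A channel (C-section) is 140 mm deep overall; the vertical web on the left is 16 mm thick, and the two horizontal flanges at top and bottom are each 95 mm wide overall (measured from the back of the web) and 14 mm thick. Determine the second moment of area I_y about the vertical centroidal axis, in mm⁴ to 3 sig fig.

I_y ≈ 3.71 × 10⁶ mm⁴

Split into non-overlapping primitives; take the origin at the lower-left of the bounding box.
Web: 16 × 140, A = 2 240 mm², x = 8 mm, Ī = 47 787 mm⁴.
Top flange (beyond web): 79 × 14, A = 1 106 mm², x = 55.5 mm, Ī = 575 212 mm⁴.
Bottom flange (beyond web): 79 × 14, A = 1 106 mm², x = 55.5 mm, Ī = 575 212 mm⁴.
Centroid: x̄ = ΣA·x / ΣA = 31.601 mm.
Transfer each piece to the vertical centroidal axis using Ī + A·d² with d = x − 31.601:
  web: d = -23.601 mm → contributes +1 295 444 mm⁴
  top flange (beyond web): d = 23.899 mm → contributes +1 206 937 mm⁴
  bottom flange (beyond web): d = 23.899 mm → contributes +1 206 937 mm⁴
Total I = 3 709 318 mm⁴.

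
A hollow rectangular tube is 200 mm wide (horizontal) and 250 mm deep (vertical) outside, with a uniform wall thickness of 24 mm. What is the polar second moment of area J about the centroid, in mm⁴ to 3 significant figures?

J ≈ 2.64 × 10⁸ mm⁴

Split into non-overlapping primitives; take the origin at the lower-left of the bounding box.
Outer rectangle: 200 × 250, A = 50 000 mm², y = 125 mm, Ī = 260 416 667 mm⁴.
Inner void (subtracted): 152 × 202, A = 30 704 mm², y = 125 mm, Ī = 104 403 835 mm⁴.
By symmetry the centroid is at mid-height, ȳ = 125 mm.
All pieces are centred on the centroidal x-axis, so I = ΣĪ (holes subtracted) = 156 012 832 mm⁴.
Repeating about the centroidal y-axis gives I_y = 107 551 232 mm⁴.
Polar second moment: J = I_x + I_y = 263 564 064 mm⁴.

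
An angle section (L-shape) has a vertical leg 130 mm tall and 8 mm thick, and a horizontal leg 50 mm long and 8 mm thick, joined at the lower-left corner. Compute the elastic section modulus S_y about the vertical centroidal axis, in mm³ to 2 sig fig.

Split into non-overlapping primitives; take the origin at the lower-left of the bounding box.
Vertical leg: 8 × 130, A = 1 040 mm², x = 4 mm, Ī = 5 547 mm⁴.
Horizontal leg (remainder): 42 × 8, A = 336 mm², x = 29 mm, Ī = 49 392 mm⁴.
Centroid: x̄ = ΣA·x / ΣA = 10.1 mm.
Transfer each piece to the vertical centroidal axis using Ī + A·d² with d = x − 10.1:
  vertical leg: d = -6.105 mm → contributes +44 304 mm⁴
  horizontal leg (remainder): d = 18.9 mm → contributes +169 355 mm⁴
Total I = 213 660 mm⁴.
Extreme fibre distance c = 39.9 mm; S = I/c = 5 356 mm³.

S_y ≈ 5400 mm³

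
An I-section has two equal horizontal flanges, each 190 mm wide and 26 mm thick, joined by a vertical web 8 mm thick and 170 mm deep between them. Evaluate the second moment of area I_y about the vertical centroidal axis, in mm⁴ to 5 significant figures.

I_y ≈ 2.9730 × 10⁷ mm⁴

Decompose the section into non-overlapping parts with the origin at the bottom-left of its bounding rectangle.
Bottom flange: 190 × 26, A = 4 940 mm², x = 95 mm, Ī = 14 861 167 mm⁴.
Web: 8 × 170, A = 1 360 mm², x = 95 mm, Ī = 7253.333 mm⁴.
Top flange: 190 × 26, A = 4 940 mm², x = 95 mm, Ī = 14 861 167 mm⁴.
By symmetry the centroid is at mid-width, x̄ = 95 mm.
All pieces are centred on the vertical centroidal axis, so I = ΣĪ = 29 729 587 mm⁴.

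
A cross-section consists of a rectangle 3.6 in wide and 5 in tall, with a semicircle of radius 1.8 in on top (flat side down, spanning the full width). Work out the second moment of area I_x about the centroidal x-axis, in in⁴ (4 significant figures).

I_x ≈ 80.92 in⁴

Break the section into simple shapes (no overlaps), measuring from the bottom-left corner of the bounding box.
Rectangular body: 3.6 × 5, A = 18 in², y = 2.5 in, Ī = 37.5 in⁴.
Semicircular cap: semicircle r = 1.8, A = 5.08938 in², y = 5.76394 in, Ī = 1.15218 in⁴.
Centroid: ȳ = ΣA·y / ΣA = 3.21944 in.
Transfer each piece to the centroidal x-axis using Ī + A·d² with d = y − 3.21944:
  rectangular body: d = -0.719441 in → contributes +46.8167 in⁴
  semicircular cap: d = 2.5445 in → contributes +34.1033 in⁴
Total I = 80.9201 in⁴.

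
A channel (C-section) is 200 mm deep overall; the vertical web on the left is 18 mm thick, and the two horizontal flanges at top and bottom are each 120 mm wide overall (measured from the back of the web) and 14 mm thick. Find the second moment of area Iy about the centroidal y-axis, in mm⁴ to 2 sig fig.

Break the section into simple shapes (no overlaps), measuring from the bottom-left corner of the bounding box.
Web: 18 × 200, A = 3 600 mm², x = 9 mm, Ī = 97 200 mm⁴.
Top flange (beyond web): 102 × 14, A = 1 428 mm², x = 69 mm, Ī = 1 238 076 mm⁴.
Bottom flange (beyond web): 102 × 14, A = 1 428 mm², x = 69 mm, Ī = 1 238 076 mm⁴.
Centroid: x̄ = ΣA·x / ΣA = 35.54 mm.
Transfer each piece to the centroidal y-axis using Ī + A·d² with d = x − 35.54:
  web: d = -26.54 mm → contributes +2 633 463 mm⁴
  top flange (beyond web): d = 33.46 mm → contributes +2 836 561 mm⁴
  bottom flange (beyond web): d = 33.46 mm → contributes +2 836 561 mm⁴
Total I = 8 306 586 mm⁴.

Iy ≈ 8.3 × 10⁶ mm⁴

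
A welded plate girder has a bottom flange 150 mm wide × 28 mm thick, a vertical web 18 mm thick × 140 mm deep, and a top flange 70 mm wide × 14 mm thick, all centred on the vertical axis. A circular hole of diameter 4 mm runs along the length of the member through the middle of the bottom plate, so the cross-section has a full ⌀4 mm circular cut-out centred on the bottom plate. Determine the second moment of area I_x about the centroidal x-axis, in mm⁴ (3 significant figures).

Break the section into simple shapes (no overlaps), measuring from the bottom-left corner of the bounding box.
Bottom plate: 150 × 28, A = 4 200 mm², y = 14 mm, Ī = 274 400 mm⁴.
Web plate: 18 × 140, A = 2 520 mm², y = 98 mm, Ī = 4 116 000 mm⁴.
Top plate: 70 × 14, A = 980 mm², y = 175 mm, Ī = 16 007 mm⁴.
Hole (subtracted): ⌀4, A = 12.566 mm², y = 14 mm, Ī = 12.566 mm⁴.
Centroid: ȳ = ΣA·y / ΣA = 62.06 mm.
Transfer each piece to the centroidal x-axis using Ī + A·d² with d = y − 62.06:
  bottom plate: d = -48.06 mm → contributes +9 975 509 mm⁴
  web plate: d = 35.94 mm → contributes +7 370 997 mm⁴
  top plate: d = 112.94 mm → contributes +12 516 286 mm⁴
  hole: d = -48.06 mm → contributes −29 038 mm⁴
Total I = 29 833 753 mm⁴.

I_x ≈ 2.98 × 10⁷ mm⁴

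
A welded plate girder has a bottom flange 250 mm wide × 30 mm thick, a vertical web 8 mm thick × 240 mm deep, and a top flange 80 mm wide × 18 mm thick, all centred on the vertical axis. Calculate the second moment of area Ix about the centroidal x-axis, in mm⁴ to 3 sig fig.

Ix ≈ 1.08 × 10⁸ mm⁴

Split into non-overlapping primitives; take the origin at the lower-left of the bounding box.
Bottom plate: 250 × 30, A = 7 500 mm², y = 15 mm, Ī = 562 500 mm⁴.
Web plate: 8 × 240, A = 1 920 mm², y = 150 mm, Ī = 9 216 000 mm⁴.
Top plate: 80 × 18, A = 1 440 mm², y = 279 mm, Ī = 38 880 mm⁴.
Centroid: ȳ = ΣA·y / ΣA = 73.873 mm.
Transfer each piece to the centroidal x-axis using Ī + A·d² with d = y − 73.873:
  bottom plate: d = -58.873 mm → contributes +26 557 663 mm⁴
  web plate: d = 76.127 mm → contributes +20 343 036 mm⁴
  top plate: d = 205.13 mm → contributes +60 629 926 mm⁴
Total I = 107 530 625 mm⁴.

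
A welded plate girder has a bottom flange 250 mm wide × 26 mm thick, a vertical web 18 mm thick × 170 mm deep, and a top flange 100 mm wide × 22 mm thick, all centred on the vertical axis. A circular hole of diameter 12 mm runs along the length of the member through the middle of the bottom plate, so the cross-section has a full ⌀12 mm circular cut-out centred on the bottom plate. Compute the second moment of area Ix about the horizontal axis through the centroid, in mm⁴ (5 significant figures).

Ix ≈ 7.4671 × 10⁷ mm⁴

Break the section into simple shapes (no overlaps), measuring from the bottom-left corner of the bounding box.
Bottom plate: 250 × 26, A = 6 500 mm², y = 13 mm, Ī = 366166.7 mm⁴.
Web plate: 18 × 170, A = 3 060 mm², y = 111 mm, Ī = 7 369 500 mm⁴.
Top plate: 100 × 22, A = 2 200 mm², y = 207 mm, Ī = 88733.33 mm⁴.
Hole (subtracted): ⌀12, A = 113.0973 mm², y = 13 mm, Ī = 1017.876 mm⁴.
Centroid: ȳ = ΣA·y / ΣA = 75.39255 mm.
Transfer each piece to the horizontal axis through the centroid using Ī + A·d² with d = y − 75.39255:
  bottom plate: d = -62.39255 mm → contributes +25 669 567 mm⁴
  web plate: d = 35.60745 mm → contributes +11 249 244 mm⁴
  top plate: d = 131.6074 mm → contributes +38 193 877 mm⁴
  hole: d = -62.39255 mm → contributes −441286.7 mm⁴
Total I = 74 671 401 mm⁴.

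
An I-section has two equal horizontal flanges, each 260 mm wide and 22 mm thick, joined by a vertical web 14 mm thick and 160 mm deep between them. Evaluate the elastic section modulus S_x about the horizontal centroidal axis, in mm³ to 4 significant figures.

S_x ≈ 9.801 × 10⁵ mm³

Decompose the section into non-overlapping parts with the origin at the bottom-left of its bounding rectangle.
Bottom flange: 260 × 22, A = 5 720 mm², y = 11 mm, Ī = 230 707 mm⁴.
Web: 14 × 160, A = 2 240 mm², y = 102 mm, Ī = 4 778 667 mm⁴.
Top flange: 260 × 22, A = 5 720 mm², y = 193 mm, Ī = 230 707 mm⁴.
By symmetry the centroid is at mid-height, ȳ = 102 mm.
Transfer each piece to the horizontal centroidal axis using Ī + A·d² with d = y − 102:
  bottom flange: d = -91 mm → contributes +47 598 027 mm⁴
  web: d = 0 mm → contributes +4 778 667 mm⁴
  top flange: d = 91 mm → contributes +47 598 027 mm⁴
Total I = 99 974 720 mm⁴.
Extreme fibre distance c = 102 mm; S = I/c = 980 144 mm³.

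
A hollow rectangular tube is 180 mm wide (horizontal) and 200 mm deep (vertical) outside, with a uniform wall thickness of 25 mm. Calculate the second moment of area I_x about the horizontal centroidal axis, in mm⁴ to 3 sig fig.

I_x ≈ 8.34 × 10⁷ mm⁴

Treat the section as a set of non-overlapping primitives; coordinates are from the bounding-box lower-left.
Outer rectangle: 180 × 200, A = 36 000 mm², y = 100 mm, Ī = 120 000 000 mm⁴.
Inner void (subtracted): 130 × 150, A = 19 500 mm², y = 100 mm, Ī = 36 562 500 mm⁴.
By symmetry the centroid is at mid-height, ȳ = 100 mm.
All pieces are centred on the horizontal centroidal axis, so I = ΣĪ (holes subtracted) = 83 437 500 mm⁴.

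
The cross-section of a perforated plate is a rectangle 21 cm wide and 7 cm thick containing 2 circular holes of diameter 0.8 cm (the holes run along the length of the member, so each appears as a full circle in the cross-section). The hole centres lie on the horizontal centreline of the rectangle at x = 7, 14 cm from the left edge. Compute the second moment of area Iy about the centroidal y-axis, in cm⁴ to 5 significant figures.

Iy ≈ 5389.9 cm⁴

Treat the section as a set of non-overlapping primitives; coordinates are from the bounding-box lower-left.
Plate: 21 × 7, A = 147 cm², x = 10.5 cm, Ī = 5402.25 cm⁴.
Hole 1 (subtracted): ⌀0.8, A = 0.5026548 cm², x = 7 cm, Ī = 0.02010619 cm⁴.
Hole 2 (subtracted): ⌀0.8, A = 0.5026548 cm², x = 14 cm, Ī = 0.02010619 cm⁴.
By symmetry the centroid is at mid-width, x̄ = 10.5 cm.
Transfer each piece to the centroidal y-axis using Ī + A·d² with d = x − 10.5:
  plate: d = 0 cm → contributes +5402.25 cm⁴
  hole 1: d = -3.5 cm → contributes −6.177628 cm⁴
  hole 2: d = 3.5 cm → contributes −6.177628 cm⁴
Total I = 5389.895 cm⁴.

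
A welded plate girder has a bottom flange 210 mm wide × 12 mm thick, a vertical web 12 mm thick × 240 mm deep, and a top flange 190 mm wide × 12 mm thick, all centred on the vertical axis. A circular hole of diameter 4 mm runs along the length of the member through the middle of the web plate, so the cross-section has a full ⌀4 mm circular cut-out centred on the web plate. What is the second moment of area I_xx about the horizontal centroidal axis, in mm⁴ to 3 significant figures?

Break the section into simple shapes (no overlaps), measuring from the bottom-left corner of the bounding box.
Bottom plate: 210 × 12, A = 2 520 mm², y = 6 mm, Ī = 30 240 mm⁴.
Web plate: 12 × 240, A = 2 880 mm², y = 132 mm, Ī = 13 824 000 mm⁴.
Top plate: 190 × 12, A = 2 280 mm², y = 258 mm, Ī = 27 360 mm⁴.
Hole (subtracted): ⌀4, A = 12.566 mm², y = 132 mm, Ī = 12.566 mm⁴.
Centroid: ȳ = ΣA·y / ΣA = 128.06 mm.
Transfer each piece to the horizontal centroidal axis using Ī + A·d² with d = y − 128.06:
  bottom plate: d = -122.06 mm → contributes +37 572 390 mm⁴
  web plate: d = 3.944 mm → contributes +13 868 798 mm⁴
  top plate: d = 129.94 mm → contributes +38 526 143 mm⁴
  hole: d = 3.944 mm → contributes −208.03 mm⁴
Total I = 89 967 122 mm⁴.

I_xx ≈ 9.00 × 10⁷ mm⁴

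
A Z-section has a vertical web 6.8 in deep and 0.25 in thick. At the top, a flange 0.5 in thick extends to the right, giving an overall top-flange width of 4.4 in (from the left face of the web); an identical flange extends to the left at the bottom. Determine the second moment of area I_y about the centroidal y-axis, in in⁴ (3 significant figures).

Treat the section as a set of non-overlapping primitives; coordinates are from the bounding-box lower-left.
Web: 0.25 × 6.8, A = 1.7 in², x = 4.275 in, Ī = 0.0088542 in⁴.
Top flange (beyond web): 4.15 × 0.5, A = 2.075 in², x = 6.475 in, Ī = 2.9781 in⁴.
Bottom flange (beyond web): 4.15 × 0.5, A = 2.075 in², x = 2.075 in, Ī = 2.9781 in⁴.
Centroid: x̄ = ΣA·x / ΣA = 4.275 in.
Transfer each piece to the centroidal y-axis using Ī + A·d² with d = x − 4.275:
  web: d = 0 in → contributes +0.0088542 in⁴
  top flange (beyond web): d = 2.2 in → contributes +13.021 in⁴
  bottom flange (beyond web): d = -2.2 in → contributes +13.021 in⁴
Total I = 26.051 in⁴.

I_y ≈ 26.1 in⁴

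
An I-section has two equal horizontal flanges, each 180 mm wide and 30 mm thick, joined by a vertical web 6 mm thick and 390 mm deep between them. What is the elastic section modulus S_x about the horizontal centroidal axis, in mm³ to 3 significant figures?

Break the section into simple shapes (no overlaps), measuring from the bottom-left corner of the bounding box.
Bottom flange: 180 × 30, A = 5 400 mm², y = 15 mm, Ī = 405 000 mm⁴.
Web: 6 × 390, A = 2 340 mm², y = 225 mm, Ī = 29 659 500 mm⁴.
Top flange: 180 × 30, A = 5 400 mm², y = 435 mm, Ī = 405 000 mm⁴.
By symmetry the centroid is at mid-height, ȳ = 225 mm.
Transfer each piece to the horizontal centroidal axis using Ī + A·d² with d = y − 225:
  bottom flange: d = -210 mm → contributes +238 545 000 mm⁴
  web: d = 0 mm → contributes +29 659 500 mm⁴
  top flange: d = 210 mm → contributes +238 545 000 mm⁴
Total I = 506 749 500 mm⁴.
Extreme fibre distance c = 225 mm; S = I/c = 2 252 220 mm³.

S_x ≈ 2.25 × 10⁶ mm³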